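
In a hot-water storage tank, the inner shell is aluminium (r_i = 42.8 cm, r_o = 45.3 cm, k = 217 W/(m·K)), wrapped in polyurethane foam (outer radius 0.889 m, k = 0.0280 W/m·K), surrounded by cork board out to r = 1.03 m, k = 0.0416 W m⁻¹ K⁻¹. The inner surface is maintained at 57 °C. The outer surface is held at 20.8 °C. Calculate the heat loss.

Q = 10.7 W

Treat each layer as a resistance in series:
  R_aluminium = (1/0.428 − 1/0.453)/(4πk) = 0.1289/(4π·217) = 4.729×10^-5 K/W
  R_polyurethane foam = (1/0.453 − 1/0.889)/(4πk) = 1.083/(4π·0.0280) = 3.077 K/W
  R_cork board = (1/0.889 − 1/1.03)/(4πk) = 0.1540/(4π·0.0416) = 0.2946 K/W
ΣR = 4.729×10^-5 + 3.077 + 0.2946 = 3.372 K/W
Q = ΔT/ΣR = (57 °C − 20.8 °C)/3.372 = 10.7 W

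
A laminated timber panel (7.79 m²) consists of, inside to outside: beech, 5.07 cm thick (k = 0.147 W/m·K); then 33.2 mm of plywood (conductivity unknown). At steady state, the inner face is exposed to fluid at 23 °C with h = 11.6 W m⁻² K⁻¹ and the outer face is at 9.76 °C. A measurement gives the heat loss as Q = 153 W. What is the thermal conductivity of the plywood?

ΣR = ΔT/Q = |23 − 9.76|/153 = 0.08654 K/W
Known resistances:
  R_conv,in = 1/(hA) = 1/(11.6·7.79) = 0.01107 K/W
  R_beech = L/(kA) = 0.0507/(0.147·7.79) = 0.04427 K/W
R_plywood = ΣR − ΣR_known = 0.08654 − 0.05534 = 0.03120 K/W
L/(kA) = 0.03120 ⇒ k = 0.0332/(0.03120·7.79) = 0.137 W/m·K

k = 0.137 W/m·K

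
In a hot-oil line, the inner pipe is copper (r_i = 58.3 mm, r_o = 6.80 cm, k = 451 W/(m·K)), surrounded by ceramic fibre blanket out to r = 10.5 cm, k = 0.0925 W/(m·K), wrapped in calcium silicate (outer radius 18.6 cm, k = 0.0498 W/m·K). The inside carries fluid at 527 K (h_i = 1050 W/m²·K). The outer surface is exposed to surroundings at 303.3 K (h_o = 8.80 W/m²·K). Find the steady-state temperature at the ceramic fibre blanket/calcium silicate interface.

Series thermal resistances, inner to outer:
  R'_conv,in = 1/(2πr h) = 1/(2π·0.0583·1050) = 0.002600 m·K/W
  R'_copper = ln(0.0680/0.0583)/(2πk) = 0.1539/(2π·451) = 5.431×10^-5 m·K/W
  R'_ceramic fibre blanket = ln(0.105/0.0680)/(2πk) = 0.4345/(2π·0.0925) = 0.7475 m·K/W
  R'_calcium silicate = ln(0.186/0.105)/(2πk) = 0.5718/(2π·0.0498) = 1.827 m·K/W
  R'_conv,out = 1/(2πr h) = 1/(2π·0.186·8.80) = 0.09724 m·K/W
ΣR = 0.002600 + 5.431×10^-5 + 0.7475 + 1.827 + 0.09724 = 2.674 m·K/W
Q' = ΔT/ΣR = (527 K − 303.3 K)/2.674 = 83.66 W/m
From the inner boundary to the ceramic fibre blanket/calcium silicate interface, ΣR_partial = 0.7502 m·K/W.
T_interface = T_in − Q'·ΣR_partial = 527 K − (83.66)(0.7502) = 464 K

T = 464 K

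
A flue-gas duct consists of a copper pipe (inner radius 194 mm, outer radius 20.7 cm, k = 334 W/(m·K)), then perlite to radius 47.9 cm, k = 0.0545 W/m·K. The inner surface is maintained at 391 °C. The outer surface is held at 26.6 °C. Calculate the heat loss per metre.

Q' = 149 W/m

Resistance network (inner→outer):
  R'_copper = ln(0.207/0.194)/(2πk) = 0.06486/(2π·334) = 3.091×10^-5 m·K/W
  R'_perlite = ln(0.479/0.207)/(2πk) = 0.8390/(2π·0.0545) = 2.450 m·K/W
ΣR = 3.091×10^-5 + 2.450 = 2.450 m·K/W
Q' = ΔT/ΣR = (391 °C − 26.6 °C)/2.450 = 149 W/m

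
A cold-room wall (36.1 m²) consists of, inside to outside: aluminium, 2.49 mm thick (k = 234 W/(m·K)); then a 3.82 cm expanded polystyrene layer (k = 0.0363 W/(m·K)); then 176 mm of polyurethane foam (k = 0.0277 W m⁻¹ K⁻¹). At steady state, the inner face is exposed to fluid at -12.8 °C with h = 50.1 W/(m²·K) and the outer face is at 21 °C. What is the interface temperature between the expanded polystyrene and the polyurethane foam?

Treat each layer as a resistance in series:
  R_conv,in = 1/(hA) = 1/(50.1·36.1) = 5.529×10^-4 K/W
  R_aluminium = L/(kA) = 0.00249/(234·36.1) = 2.948×10^-7 K/W
  R_expanded polystyrene = L/(kA) = 0.0382/(0.0363·36.1) = 0.02915 K/W
  R_polyurethane foam = L/(kA) = 0.176/(0.0277·36.1) = 0.1760 K/W
ΣR = 5.529×10^-4 + 2.948×10^-7 + 0.02915 + 0.1760 = 0.2057 K/W
Q = ΔT/ΣR = (-12.8 °C − 21 °C)/0.2057 = -164.3 W
From the inner boundary to the expanded polystyrene/polyurethane foam interface, ΣR_partial = 0.02970 K/W.
T_interface = T_in − Q·ΣR_partial = -12.8 °C − (-164.3)(0.02970) = -7.92 °C

T = -7.92 °C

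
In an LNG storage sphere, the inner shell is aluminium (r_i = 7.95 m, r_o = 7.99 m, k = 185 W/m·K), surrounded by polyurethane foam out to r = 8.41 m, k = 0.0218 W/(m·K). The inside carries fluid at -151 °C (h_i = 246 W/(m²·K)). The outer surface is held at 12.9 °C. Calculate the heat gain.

Resistance network (inner→outer):
  R_conv,in = 1/(4πr²h) = 1/(4π·7.95²·246) = 5.118×10^-6 K/W
  R_aluminium = (1/7.95 − 1/7.99)/(4πk) = 6.297×10^-4/(4π·185) = 2.709×10^-7 K/W
  R_polyurethane foam = (1/7.99 − 1/8.41)/(4πk) = 0.006250/(4π·0.0218) = 0.02282 K/W
ΣR = 5.118×10^-6 + 2.709×10^-7 + 0.02282 = 0.02283 K/W
Q = ΔT/ΣR = (-151 °C − 12.9 °C)/0.02283 = -7180 W
(Negative Q ⇒ heat flows inward; heat gain = 7180 W.)

Q = 7180 W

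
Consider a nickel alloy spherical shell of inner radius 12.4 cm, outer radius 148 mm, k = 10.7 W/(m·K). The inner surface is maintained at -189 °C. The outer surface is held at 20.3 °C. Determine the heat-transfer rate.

Q = 4πk·ΔT/(1/r₁ − 1/r₂) = 4π × 10.7 × 209.3 / (1/0.124 − 1/0.148) = 21500 W

Q = 21500 W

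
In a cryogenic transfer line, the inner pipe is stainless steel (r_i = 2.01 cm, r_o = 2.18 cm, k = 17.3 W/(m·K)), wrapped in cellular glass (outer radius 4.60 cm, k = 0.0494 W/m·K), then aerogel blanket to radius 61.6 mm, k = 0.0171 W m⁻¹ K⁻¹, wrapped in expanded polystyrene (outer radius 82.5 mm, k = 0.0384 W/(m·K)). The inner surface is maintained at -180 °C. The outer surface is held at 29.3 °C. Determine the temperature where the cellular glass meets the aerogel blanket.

T = -100 °C

Series thermal resistances, inner to outer:
  R'_stainless steel = ln(0.0218/0.0201)/(2πk) = 0.08119/(2π·17.3) = 7.469×10^-4 m·K/W
  R'_cellular glass = ln(0.0460/0.0218)/(2πk) = 0.7467/(2π·0.0494) = 2.406 m·K/W
  R'_aerogel blanket = ln(0.0616/0.0460)/(2πk) = 0.2920/(2π·0.0171) = 2.718 m·K/W
  R'_expanded polystyrene = ln(0.0825/0.0616)/(2πk) = 0.2921/(2π·0.0384) = 1.211 m·K/W
ΣR = 7.469×10^-4 + 2.406 + 2.718 + 1.211 = 6.336 m·K/W
Q' = ΔT/ΣR = (-180 °C − 29.3 °C)/6.336 = -33.03 W/m
From the inner boundary to the cellular glass/aerogel blanket interface, ΣR_partial = 2.407 m·K/W.
T_interface = T_in − Q'·ΣR_partial = -180 °C − (-33.03)(2.407) = -100 °C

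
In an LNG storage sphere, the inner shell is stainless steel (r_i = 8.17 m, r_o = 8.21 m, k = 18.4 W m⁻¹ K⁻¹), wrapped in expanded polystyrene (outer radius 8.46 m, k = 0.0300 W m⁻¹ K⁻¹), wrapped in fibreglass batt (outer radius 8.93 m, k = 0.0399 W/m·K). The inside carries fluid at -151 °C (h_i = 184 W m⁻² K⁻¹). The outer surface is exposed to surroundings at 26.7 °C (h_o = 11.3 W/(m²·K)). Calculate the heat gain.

Resistance network (inner→outer):
  R_conv,in = 1/(4πr²h) = 1/(4π·8.17²·184) = 6.479×10^-6 K/W
  R_stainless steel = (1/8.17 − 1/8.21)/(4πk) = 5.963×10^-4/(4π·18.4) = 2.579×10^-6 K/W
  R_expanded polystyrene = (1/8.21 − 1/8.46)/(4πk) = 0.003599/(4π·0.0300) = 0.009548 K/W
  R_fibreglass batt = (1/8.46 − 1/8.93)/(4πk) = 0.006221/(4π·0.0399) = 0.01241 K/W
  R_conv,out = 1/(4πr²h) = 1/(4π·8.93²·11.3) = 8.831×10^-5 K/W
ΣR = 6.479×10^-6 + 2.579×10^-6 + 0.009548 + 0.01241 + 8.831×10^-5 = 0.02206 K/W
Q = ΔT/ΣR = (-151 °C − 26.7 °C)/0.02206 = -8060 W
(Negative Q ⇒ heat flows inward; heat gain = 8060 W.)

Q = 8.06 kW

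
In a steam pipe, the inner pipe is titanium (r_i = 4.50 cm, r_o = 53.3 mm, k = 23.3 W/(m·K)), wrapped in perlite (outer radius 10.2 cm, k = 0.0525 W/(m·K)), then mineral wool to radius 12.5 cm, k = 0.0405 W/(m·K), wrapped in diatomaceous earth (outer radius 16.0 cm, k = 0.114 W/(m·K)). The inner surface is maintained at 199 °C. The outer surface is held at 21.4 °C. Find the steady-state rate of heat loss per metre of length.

Treat each layer as a resistance in series:
  R'_titanium = ln(0.0533/0.0450)/(2πk) = 0.1693/(2π·23.3) = 0.001156 m·K/W
  R'_perlite = ln(0.102/0.0533)/(2πk) = 0.6490/(2π·0.0525) = 1.968 m·K/W
  R'_mineral wool = ln(0.125/0.102)/(2πk) = 0.2033/(2π·0.0405) = 0.7991 m·K/W
  R'_diatomaceous earth = ln(0.160/0.125)/(2πk) = 0.2469/(2π·0.114) = 0.3446 m·K/W
ΣR = 0.001156 + 1.968 + 0.7991 + 0.3446 = 3.113 m·K/W
Q' = ΔT/ΣR = (199 °C − 21.4 °C)/3.113 = 57.1 W/m

Q' = 57.1 W/m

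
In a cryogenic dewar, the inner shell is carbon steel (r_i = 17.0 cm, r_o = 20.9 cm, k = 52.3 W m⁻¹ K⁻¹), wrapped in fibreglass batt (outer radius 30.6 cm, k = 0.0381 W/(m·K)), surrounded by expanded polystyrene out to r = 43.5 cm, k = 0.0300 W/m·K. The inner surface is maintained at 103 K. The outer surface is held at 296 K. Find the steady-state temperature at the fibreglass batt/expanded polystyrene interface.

T = 209.6 K

Resistance network (inner→outer):
  R_carbon steel = (1/0.170 − 1/0.209)/(4πk) = 1.098/(4π·52.3) = 0.001670 K/W
  R_fibreglass batt = (1/0.209 − 1/0.306)/(4πk) = 1.517/(4π·0.0381) = 3.168 K/W
  R_expanded polystyrene = (1/0.306 − 1/0.435)/(4πk) = 0.9691/(4π·0.0300) = 2.571 K/W
ΣR = 0.001670 + 3.168 + 2.571 = 5.741 K/W
Q = ΔT/ΣR = (103 K − 296 K)/5.741 = -33.62 W
From the inner boundary to the fibreglass batt/expanded polystyrene interface, ΣR_partial = 3.170 K/W.
T_interface = T_in − Q·ΣR_partial = 103 K − (-33.62)(3.170) = 209.6 K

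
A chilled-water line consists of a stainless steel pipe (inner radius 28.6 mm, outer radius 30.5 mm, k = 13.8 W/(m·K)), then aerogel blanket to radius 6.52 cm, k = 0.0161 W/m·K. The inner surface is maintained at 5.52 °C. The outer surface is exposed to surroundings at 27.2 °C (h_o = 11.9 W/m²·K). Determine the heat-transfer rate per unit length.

Resistance network (inner→outer):
  R'_stainless steel = ln(0.0305/0.0286)/(2πk) = 0.06432/(2π·13.8) = 7.418×10^-4 m·K/W
  R'_aerogel blanket = ln(0.0652/0.0305)/(2πk) = 0.7597/(2π·0.0161) = 7.510 m·K/W
  R'_conv,out = 1/(2πr h) = 1/(2π·0.0652·11.9) = 0.2051 m·K/W
ΣR = 7.418×10^-4 + 7.510 + 0.2051 = 7.716 m·K/W
Q' = ΔT/ΣR = (5.52 °C − 27.2 °C)/7.716 = -2.81 W/m
(Negative Q' ⇒ heat flows inward; heat gain = 2.81 W/m.)

Q' = 2.81 W/m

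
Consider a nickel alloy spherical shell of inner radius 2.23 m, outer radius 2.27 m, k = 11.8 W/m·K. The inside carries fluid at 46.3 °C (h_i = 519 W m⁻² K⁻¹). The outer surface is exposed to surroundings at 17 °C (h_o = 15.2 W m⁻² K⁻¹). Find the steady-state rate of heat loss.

Q = 26.6 kW

Treat each layer as a resistance in series:
  R_conv,in = 1/(4πr²h) = 1/(4π·2.23²·519) = 3.083×10^-5 K/W
  R_nickel alloy = (1/2.23 − 1/2.27)/(4πk) = 0.007902/(4π·11.8) = 5.329×10^-5 K/W
  R_conv,out = 1/(4πr²h) = 1/(4π·2.27²·15.2) = 0.001016 K/W
ΣR = 3.083×10^-5 + 5.329×10^-5 + 0.001016 = 0.001100 K/W
Q = ΔT/ΣR = (46.3 °C − 17 °C)/0.001100 = 26600 W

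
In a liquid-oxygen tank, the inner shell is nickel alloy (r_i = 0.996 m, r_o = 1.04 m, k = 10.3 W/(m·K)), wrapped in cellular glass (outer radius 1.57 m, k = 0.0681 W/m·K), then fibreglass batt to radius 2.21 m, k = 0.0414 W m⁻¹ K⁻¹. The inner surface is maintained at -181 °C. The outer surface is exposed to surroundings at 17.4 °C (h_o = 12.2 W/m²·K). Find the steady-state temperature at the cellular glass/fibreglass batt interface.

Series thermal resistances, inner to outer:
  R_nickel alloy = (1/0.996 − 1/1.04)/(4πk) = 0.04248/(4π·10.3) = 3.282×10^-4 K/W
  R_cellular glass = (1/1.04 − 1/1.57)/(4πk) = 0.3246/(4π·0.0681) = 0.3793 K/W
  R_fibreglass batt = (1/1.57 − 1/2.21)/(4πk) = 0.1845/(4π·0.0414) = 0.3546 K/W
  R_conv,out = 1/(4πr²h) = 1/(4π·2.21²·12.2) = 0.001336 K/W
ΣR = 3.282×10^-4 + 0.3793 + 0.3546 + 0.001336 = 0.7356 K/W
Q = ΔT/ΣR = (-181 °C − 17.4 °C)/0.7356 = -269.7 W
From the inner boundary to the cellular glass/fibreglass batt interface, ΣR_partial = 0.3796 K/W.
T_interface = T_in − Q·ΣR_partial = -181 °C − (-269.7)(0.3796) = -78.6 °C

T = -78.6 °C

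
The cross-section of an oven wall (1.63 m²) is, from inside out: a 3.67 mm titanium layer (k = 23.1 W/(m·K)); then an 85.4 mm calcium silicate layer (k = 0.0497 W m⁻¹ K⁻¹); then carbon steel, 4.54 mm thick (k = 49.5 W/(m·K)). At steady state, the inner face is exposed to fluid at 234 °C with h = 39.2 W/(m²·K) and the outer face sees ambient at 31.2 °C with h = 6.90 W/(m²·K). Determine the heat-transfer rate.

Q = 175 W

Resistance network (inner→outer):
  R_conv,in = 1/(hA) = 1/(39.2·1.63) = 0.01565 K/W
  R_titanium = L/(kA) = 0.00367/(23.1·1.63) = 9.747×10^-5 K/W
  R_calcium silicate = L/(kA) = 0.0854/(0.0497·1.63) = 1.054 K/W
  R_carbon steel = L/(kA) = 0.00454/(49.5·1.63) = 5.627×10^-5 K/W
  R_conv,out = 1/(hA) = 1/(6.90·1.63) = 0.08891 K/W
ΣR = 0.01565 + 9.747×10^-5 + 1.054 + 5.627×10^-5 + 0.08891 = 1.159 K/W
Q = ΔT/ΣR = (234 °C − 31.2 °C)/1.159 = 175 W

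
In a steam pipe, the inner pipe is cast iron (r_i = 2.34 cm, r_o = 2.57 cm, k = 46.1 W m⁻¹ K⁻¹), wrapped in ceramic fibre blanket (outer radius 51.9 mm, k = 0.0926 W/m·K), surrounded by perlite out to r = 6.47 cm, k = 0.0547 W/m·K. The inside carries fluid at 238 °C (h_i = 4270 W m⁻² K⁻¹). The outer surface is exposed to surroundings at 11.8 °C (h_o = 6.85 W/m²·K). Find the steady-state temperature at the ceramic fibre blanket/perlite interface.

T = 114 °C

Resistance network (inner→outer):
  R'_conv,in = 1/(2πr h) = 1/(2π·0.0234·4270) = 0.001593 m·K/W
  R'_cast iron = ln(0.0257/0.0234)/(2πk) = 0.09375/(2π·46.1) = 3.237×10^-4 m·K/W
  R'_ceramic fibre blanket = ln(0.0519/0.0257)/(2πk) = 0.7028/(2π·0.0926) = 1.208 m·K/W
  R'_perlite = ln(0.0647/0.0519)/(2πk) = 0.2204/(2π·0.0547) = 0.6414 m·K/W
  R'_conv,out = 1/(2πr h) = 1/(2π·0.0647·6.85) = 0.3591 m·K/W
ΣR = 0.001593 + 3.237×10^-4 + 1.208 + 0.6414 + 0.3591 = 2.210 m·K/W
Q' = ΔT/ΣR = (238 °C − 11.8 °C)/2.210 = 102.4 W/m
From the inner boundary to the ceramic fibre blanket/perlite interface, ΣR_partial = 1.210 m·K/W.
T_interface = T_in − Q'·ΣR_partial = 238 °C − (102.4)(1.210) = 114 °C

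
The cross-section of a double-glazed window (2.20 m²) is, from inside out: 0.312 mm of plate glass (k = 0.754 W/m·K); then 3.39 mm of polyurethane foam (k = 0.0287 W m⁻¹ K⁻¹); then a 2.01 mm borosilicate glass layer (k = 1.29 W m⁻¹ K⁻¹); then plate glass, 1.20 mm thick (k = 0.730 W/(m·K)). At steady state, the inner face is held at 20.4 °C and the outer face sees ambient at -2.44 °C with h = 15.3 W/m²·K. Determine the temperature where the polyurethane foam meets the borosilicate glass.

Resistance network (inner→outer):
  R_plate glass = L/(kA) = 3.12×10^-4/(0.754·2.20) = 1.881×10^-4 K/W
  R_polyurethane foam = L/(kA) = 0.00339/(0.0287·2.20) = 0.05369 K/W
  R_borosilicate glass = L/(kA) = 0.00201/(1.29·2.20) = 7.082×10^-4 K/W
  R_plate glass = L/(kA) = 0.00120/(0.730·2.20) = 7.472×10^-4 K/W
  R_conv,out = 1/(hA) = 1/(15.3·2.20) = 0.02971 K/W
ΣR = 1.881×10^-4 + 0.05369 + 7.082×10^-4 + 7.472×10^-4 + 0.02971 = 0.08504 K/W
Q = ΔT/ΣR = (20.4 °C − -2.44 °C)/0.08504 = 268.6 W
From the inner boundary to the polyurethane foam/borosilicate glass interface, ΣR_partial = 0.05388 K/W.
T_interface = T_in − Q·ΣR_partial = 20.4 °C − (268.6)(0.05388) = 5.93 °C

T = 5.93 °C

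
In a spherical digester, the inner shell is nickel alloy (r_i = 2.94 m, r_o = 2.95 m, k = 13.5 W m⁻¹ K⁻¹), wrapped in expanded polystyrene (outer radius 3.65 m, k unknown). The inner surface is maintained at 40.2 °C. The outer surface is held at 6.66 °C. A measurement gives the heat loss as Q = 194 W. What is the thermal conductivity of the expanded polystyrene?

k = 0.0299 W/m·K

ΣR = ΔT/Q = |40.2 − 6.66|/194 = 0.1729 K/W
Known resistances:
  R_nickel alloy = (1/2.94 − 1/2.95)/(4πk) = 0.001153/(4π·13.5) = 6.797×10^-6 K/W
R_expanded polystyrene = ΣR − ΣR_known = 0.1729 − 6.797×10^-6 = 0.1729 K/W
(1/r₁−1/r₂)/(4πk) = 0.1729 ⇒ k = 0.06501/(4π·0.1729) = 0.0299 W/m·K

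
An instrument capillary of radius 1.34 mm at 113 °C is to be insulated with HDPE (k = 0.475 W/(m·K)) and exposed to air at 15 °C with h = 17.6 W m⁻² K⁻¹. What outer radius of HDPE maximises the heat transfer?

r_cr = 2.70 cm

For a cylinder, r_cr = k_ins/h = 0.475/17.6 = 0.0270 m = 2.70 cm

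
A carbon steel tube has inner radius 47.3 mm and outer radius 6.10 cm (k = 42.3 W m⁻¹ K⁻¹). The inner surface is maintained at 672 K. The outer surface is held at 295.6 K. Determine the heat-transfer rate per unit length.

Q' = 393 kW/m

Q' = 2πk·ΔT/ln(r₂/r₁) = 2π × 42.3 × 376.4 / ln(0.0610/0.0473) = 3.93×10^5 W/m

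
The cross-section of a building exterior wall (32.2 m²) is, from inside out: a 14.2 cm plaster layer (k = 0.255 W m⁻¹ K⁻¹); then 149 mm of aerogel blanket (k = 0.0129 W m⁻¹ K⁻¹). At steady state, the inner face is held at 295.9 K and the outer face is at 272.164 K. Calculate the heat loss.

Q = 63.1 W

Resistance network (inner→outer):
  R_plaster = L/(kA) = 0.142/(0.255·32.2) = 0.01729 K/W
  R_aerogel blanket = L/(kA) = 0.149/(0.0129·32.2) = 0.3587 K/W
ΣR = 0.01729 + 0.3587 = 0.3760 K/W
Q = ΔT/ΣR = (295.9 K − 272.164 K)/0.3760 = 63.1 W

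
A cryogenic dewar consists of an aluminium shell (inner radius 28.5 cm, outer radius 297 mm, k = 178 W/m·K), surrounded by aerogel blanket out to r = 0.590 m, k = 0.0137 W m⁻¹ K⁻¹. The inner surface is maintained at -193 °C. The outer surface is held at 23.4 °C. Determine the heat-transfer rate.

Q = 22.3 W

Resistance network (inner→outer):
  R_aluminium = (1/0.285 − 1/0.297)/(4πk) = 0.1418/(4π·178) = 6.338×10^-5 K/W
  R_aerogel blanket = (1/0.297 − 1/0.590)/(4πk) = 1.672/(4π·0.0137) = 9.712 K/W
ΣR = 6.338×10^-5 + 9.712 = 9.712 K/W
Q = ΔT/ΣR = (-193 °C − 23.4 °C)/9.712 = -22.3 W
(Negative Q ⇒ heat flows inward; heat gain = 22.3 W.)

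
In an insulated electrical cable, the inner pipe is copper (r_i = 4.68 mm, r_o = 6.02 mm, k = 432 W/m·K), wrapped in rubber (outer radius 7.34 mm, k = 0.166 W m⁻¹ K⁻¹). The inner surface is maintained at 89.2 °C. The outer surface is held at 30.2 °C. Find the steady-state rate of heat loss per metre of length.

Resistance network (inner→outer):
  R'_copper = ln(0.00602/0.00468)/(2πk) = 0.2518/(2π·432) = 9.276×10^-5 m·K/W
  R'_rubber = ln(0.00734/0.00602)/(2πk) = 0.1983/(2π·0.166) = 0.1901 m·K/W
ΣR = 9.276×10^-5 + 0.1901 = 0.1902 m·K/W
Q' = ΔT/ΣR = (89.2 °C − 30.2 °C)/0.1902 = 310 W/m

Q' = 310 W/m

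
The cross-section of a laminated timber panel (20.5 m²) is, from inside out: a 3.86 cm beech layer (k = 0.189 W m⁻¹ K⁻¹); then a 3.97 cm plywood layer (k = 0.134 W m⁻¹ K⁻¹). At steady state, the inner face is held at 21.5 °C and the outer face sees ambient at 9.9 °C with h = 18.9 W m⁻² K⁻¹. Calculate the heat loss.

Q = 430 W

Series thermal resistances, inner to outer:
  R_beech = L/(kA) = 0.0386/(0.189·20.5) = 0.009963 K/W
  R_plywood = L/(kA) = 0.0397/(0.134·20.5) = 0.01445 K/W
  R_conv,out = 1/(hA) = 1/(18.9·20.5) = 0.002581 K/W
ΣR = 0.009963 + 0.01445 + 0.002581 = 0.02699 K/W
Q = ΔT/ΣR = (21.5 °C − 9.9 °C)/0.02699 = 430 W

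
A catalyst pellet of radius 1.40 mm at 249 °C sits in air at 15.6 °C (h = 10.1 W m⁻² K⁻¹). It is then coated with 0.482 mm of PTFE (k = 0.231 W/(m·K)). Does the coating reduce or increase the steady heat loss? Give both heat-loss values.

increases: 0.0581 → 0.102 W

Critical radius for a sphere: r_cr = 2k/h = 0.0457 m = 4.57 cm.
Outer radius after coating: r₂ = 0.00140 + 4.82×10^-4 = 0.001882 m.
Since r₁ < r_cr and r₂ ≤ r_cr, the coating moves toward the maximum at r_cr — heat loss rises.
Bare: R = 1/(4πr₁²h) = 4020 K/W; Q = 233.4/4020 = 0.0581 W.
Coated: R = R_cond + R_conv = 2288 K/W; Q = 233.4/2288 = 0.102 W.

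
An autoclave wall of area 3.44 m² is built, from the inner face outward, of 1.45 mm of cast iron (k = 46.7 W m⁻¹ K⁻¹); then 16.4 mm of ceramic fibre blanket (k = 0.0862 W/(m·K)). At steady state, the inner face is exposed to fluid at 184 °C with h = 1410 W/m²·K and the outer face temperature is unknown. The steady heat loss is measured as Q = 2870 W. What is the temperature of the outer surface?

T_out = 24.7 °C

Sum the resistances:
  R_conv,in = 1/(hA) = 1/(1410·3.44) = 2.062×10^-4 K/W
  R_cast iron = L/(kA) = 0.00145/(46.7·3.44) = 9.026×10^-6 K/W
  R_ceramic fibre blanket = L/(kA) = 0.0164/(0.0862·3.44) = 0.05531 K/W
ΣR = 0.05552 K/W
ΔT = Q·ΣR = 2870 × 0.05552 = 159.3 K
Heat flows outward, so T_out = T_in − ΔT = 184 − 159.3 = 24.7 °C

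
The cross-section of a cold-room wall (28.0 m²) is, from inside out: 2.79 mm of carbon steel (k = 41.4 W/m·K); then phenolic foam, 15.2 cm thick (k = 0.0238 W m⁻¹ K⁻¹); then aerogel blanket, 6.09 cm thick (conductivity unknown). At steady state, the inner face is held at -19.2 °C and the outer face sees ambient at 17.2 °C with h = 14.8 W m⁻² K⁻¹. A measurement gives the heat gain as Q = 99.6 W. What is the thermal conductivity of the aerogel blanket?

k = 0.0161 W/m·K

ΣR = ΔT/Q = |-19.2 − 17.2|/99.6 = 0.3655 K/W
Known resistances:
  R_carbon steel = L/(kA) = 0.00279/(41.4·28.0) = 2.407×10^-6 K/W
  R_phenolic foam = L/(kA) = 0.152/(0.0238·28.0) = 0.2281 K/W
  R_conv,out = 1/(hA) = 1/(14.8·28.0) = 0.002413 K/W
R_aerogel blanket = ΣR − ΣR_known = 0.3655 − 0.2305 = 0.1350 K/W
L/(kA) = 0.1350 ⇒ k = 0.0609/(0.1350·28.0) = 0.0161 W/m·K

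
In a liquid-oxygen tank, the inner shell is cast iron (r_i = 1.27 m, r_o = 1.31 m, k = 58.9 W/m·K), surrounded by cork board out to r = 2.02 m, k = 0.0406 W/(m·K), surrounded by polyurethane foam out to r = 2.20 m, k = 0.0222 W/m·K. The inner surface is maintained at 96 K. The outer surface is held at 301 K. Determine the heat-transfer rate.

Q = 305 W

Resistance network (inner→outer):
  R_cast iron = (1/1.27 − 1/1.31)/(4πk) = 0.02404/(4π·58.9) = 3.248×10^-5 K/W
  R_cork board = (1/1.31 − 1/2.02)/(4πk) = 0.2683/(4π·0.0406) = 0.5259 K/W
  R_polyurethane foam = (1/2.02 − 1/2.20)/(4πk) = 0.04050/(4π·0.0222) = 0.1452 K/W
ΣR = 3.248×10^-5 + 0.5259 + 0.1452 = 0.6711 K/W
Q = ΔT/ΣR = (96 K − 301 K)/0.6711 = -305 W
(Negative Q ⇒ heat flows inward; heat gain = 305 W.)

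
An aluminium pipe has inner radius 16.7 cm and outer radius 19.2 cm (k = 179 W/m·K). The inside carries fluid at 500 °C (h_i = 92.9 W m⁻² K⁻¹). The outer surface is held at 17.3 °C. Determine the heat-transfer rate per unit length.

Q' = 46500 W/m

Series thermal resistances, inner to outer:
  R'_conv,in = 1/(2πr h) = 1/(2π·0.167·92.9) = 0.01026 m·K/W
  R'_aluminium = ln(0.192/0.167)/(2πk) = 0.1395/(2π·179) = 1.240×10^-4 m·K/W
ΣR = 0.01026 + 1.240×10^-4 = 0.01038 m·K/W
Q' = ΔT/ΣR = (500 °C − 17.3 °C)/0.01038 = 46500 W/m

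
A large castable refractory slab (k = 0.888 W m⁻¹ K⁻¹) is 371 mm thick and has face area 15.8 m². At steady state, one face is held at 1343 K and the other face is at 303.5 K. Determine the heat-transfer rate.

Q = kA·ΔT/L = 0.888 × 15.8 × |1343 K − 303.5 K| / 0.371 = 39300 W

Q = 39300 W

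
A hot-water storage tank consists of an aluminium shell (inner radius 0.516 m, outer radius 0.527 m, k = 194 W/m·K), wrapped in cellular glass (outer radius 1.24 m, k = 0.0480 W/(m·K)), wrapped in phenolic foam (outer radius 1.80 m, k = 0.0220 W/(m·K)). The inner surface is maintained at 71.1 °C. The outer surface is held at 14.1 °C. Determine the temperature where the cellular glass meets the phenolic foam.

Treat each layer as a resistance in series:
  R_aluminium = (1/0.516 − 1/0.527)/(4πk) = 0.04045/(4π·194) = 1.659×10^-5 K/W
  R_cellular glass = (1/0.527 − 1/1.24)/(4πk) = 1.091/(4π·0.0480) = 1.809 K/W
  R_phenolic foam = (1/1.24 − 1/1.80)/(4πk) = 0.2509/(4π·0.0220) = 0.9075 K/W
ΣR = 1.659×10^-5 + 1.809 + 0.9075 = 2.717 K/W
Q = ΔT/ΣR = (71.1 °C − 14.1 °C)/2.717 = 20.98 W
From the inner boundary to the cellular glass/phenolic foam interface, ΣR_partial = 1.809 K/W.
T_interface = T_in − Q·ΣR_partial = 71.1 °C − (20.98)(1.809) = 33.1 °C

T = 33.1 °C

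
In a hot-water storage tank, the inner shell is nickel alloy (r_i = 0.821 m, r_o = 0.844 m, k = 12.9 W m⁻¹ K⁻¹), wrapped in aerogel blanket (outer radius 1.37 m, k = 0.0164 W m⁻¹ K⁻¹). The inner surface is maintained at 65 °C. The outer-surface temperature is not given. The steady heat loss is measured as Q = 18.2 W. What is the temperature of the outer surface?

Series resistances:
  R_nickel alloy = (1/0.821 − 1/0.844)/(4πk) = 0.03319/(4π·12.9) = 2.048×10^-4 K/W
  R_aerogel blanket = (1/0.844 − 1/1.37)/(4πk) = 0.4549/(4π·0.0164) = 2.207 K/W
ΣR = 2.208 K/W
ΔT = Q·ΣR = 18.2 × 2.208 = 40.19 K
Heat flows outward, so T_out = T_in − ΔT = 65 − 40.19 = 24.8 °C

T_out = 24.8 °C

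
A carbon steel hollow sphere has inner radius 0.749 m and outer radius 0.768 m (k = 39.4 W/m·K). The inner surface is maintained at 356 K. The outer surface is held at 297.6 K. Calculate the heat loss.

Q = 4πk·ΔT/(1/r₁ − 1/r₂) = 4π × 39.4 × 58.4 / (1/0.749 − 1/0.768) = 8.75×10^5 W

Q = 875 kW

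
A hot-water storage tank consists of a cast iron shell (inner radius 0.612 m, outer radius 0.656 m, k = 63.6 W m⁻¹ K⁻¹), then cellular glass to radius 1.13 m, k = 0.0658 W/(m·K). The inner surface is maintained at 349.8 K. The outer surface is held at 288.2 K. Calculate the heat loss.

Q = 79.6 W

Resistance network (inner→outer):
  R_cast iron = (1/0.612 − 1/0.656)/(4πk) = 0.1096/(4π·63.6) = 1.371×10^-4 K/W
  R_cellular glass = (1/0.656 − 1/1.13)/(4πk) = 0.6394/(4π·0.0658) = 0.7733 K/W
ΣR = 1.371×10^-4 + 0.7733 = 0.7734 K/W
Q = ΔT/ΣR = (349.8 K − 288.2 K)/0.7734 = 79.6 W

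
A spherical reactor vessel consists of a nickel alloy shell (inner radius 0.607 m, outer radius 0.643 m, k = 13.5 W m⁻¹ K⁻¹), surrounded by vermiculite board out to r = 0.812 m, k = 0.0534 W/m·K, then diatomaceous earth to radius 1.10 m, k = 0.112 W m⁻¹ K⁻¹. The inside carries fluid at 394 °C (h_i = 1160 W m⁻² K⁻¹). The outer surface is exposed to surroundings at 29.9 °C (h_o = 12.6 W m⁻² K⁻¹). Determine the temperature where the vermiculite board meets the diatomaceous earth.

T = 149 °C

Treat each layer as a resistance in series:
  R_conv,in = 1/(4πr²h) = 1/(4π·0.607²·1160) = 1.862×10^-4 K/W
  R_nickel alloy = (1/0.607 − 1/0.643)/(4πk) = 0.09224/(4π·13.5) = 5.437×10^-4 K/W
  R_vermiculite board = (1/0.643 − 1/0.812)/(4πk) = 0.3237/(4π·0.0534) = 0.4824 K/W
  R_diatomaceous earth = (1/0.812 − 1/1.10)/(4πk) = 0.3224/(4π·0.112) = 0.2291 K/W
  R_conv,out = 1/(4πr²h) = 1/(4π·1.10²·12.6) = 0.005220 K/W
ΣR = 1.862×10^-4 + 5.437×10^-4 + 0.4824 + 0.2291 + 0.005220 = 0.7174 K/W
Q = ΔT/ΣR = (394 °C − 29.9 °C)/0.7174 = 507.5 W
From the inner boundary to the vermiculite board/diatomaceous earth interface, ΣR_partial = 0.4831 K/W.
T_interface = T_in − Q·ΣR_partial = 394 °C − (507.5)(0.4831) = 149 °C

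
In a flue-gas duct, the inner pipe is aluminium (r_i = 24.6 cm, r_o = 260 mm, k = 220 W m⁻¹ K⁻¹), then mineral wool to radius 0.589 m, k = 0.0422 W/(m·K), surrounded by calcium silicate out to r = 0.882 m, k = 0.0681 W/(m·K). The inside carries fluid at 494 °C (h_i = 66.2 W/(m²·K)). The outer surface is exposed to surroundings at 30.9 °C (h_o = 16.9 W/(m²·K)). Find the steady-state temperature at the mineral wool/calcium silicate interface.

Treat each layer as a resistance in series:
  R'_conv,in = 1/(2πr h) = 1/(2π·0.246·66.2) = 0.009773 m·K/W
  R'_aluminium = ln(0.260/0.246)/(2πk) = 0.05535/(2π·220) = 4.004×10^-5 m·K/W
  R'_mineral wool = ln(0.589/0.260)/(2πk) = 0.8177/(2π·0.0422) = 3.084 m·K/W
  R'_calcium silicate = ln(0.882/0.589)/(2πk) = 0.4038/(2π·0.0681) = 0.9436 m·K/W
  R'_conv,out = 1/(2πr h) = 1/(2π·0.882·16.9) = 0.01068 m·K/W
ΣR = 0.009773 + 4.004×10^-5 + 3.084 + 0.9436 + 0.01068 = 4.048 m·K/W
Q' = ΔT/ΣR = (494 °C − 30.9 °C)/4.048 = 114.4 W/m
From the inner boundary to the mineral wool/calcium silicate interface, ΣR_partial = 3.094 m·K/W.
T_interface = T_in − Q'·ΣR_partial = 494 °C − (114.4)(3.094) = 140 °C

T = 140 °C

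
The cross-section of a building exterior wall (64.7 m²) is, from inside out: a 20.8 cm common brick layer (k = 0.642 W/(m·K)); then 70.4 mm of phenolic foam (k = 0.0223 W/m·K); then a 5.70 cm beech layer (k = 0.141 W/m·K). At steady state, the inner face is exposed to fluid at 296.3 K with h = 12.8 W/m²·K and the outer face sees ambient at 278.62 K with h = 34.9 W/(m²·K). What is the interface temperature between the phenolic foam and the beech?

Series thermal resistances, inner to outer:
  R_conv,in = 1/(hA) = 1/(12.8·64.7) = 0.001207 K/W
  R_common brick = L/(kA) = 0.208/(0.642·64.7) = 0.005008 K/W
  R_phenolic foam = L/(kA) = 0.0704/(0.0223·64.7) = 0.04879 K/W
  R_beech = L/(kA) = 0.0570/(0.141·64.7) = 0.006248 K/W
  R_conv,out = 1/(hA) = 1/(34.9·64.7) = 4.429×10^-4 K/W
ΣR = 0.001207 + 0.005008 + 0.04879 + 0.006248 + 4.429×10^-4 = 0.06170 K/W
Q = ΔT/ΣR = (296.3 K − 278.62 K)/0.06170 = 286.5 W
From the inner boundary to the phenolic foam/beech interface, ΣR_partial = 0.05500 K/W.
T_interface = T_in − Q·ΣR_partial = 296.3 K − (286.5)(0.05500) = 280.54 K

T = 280.54 K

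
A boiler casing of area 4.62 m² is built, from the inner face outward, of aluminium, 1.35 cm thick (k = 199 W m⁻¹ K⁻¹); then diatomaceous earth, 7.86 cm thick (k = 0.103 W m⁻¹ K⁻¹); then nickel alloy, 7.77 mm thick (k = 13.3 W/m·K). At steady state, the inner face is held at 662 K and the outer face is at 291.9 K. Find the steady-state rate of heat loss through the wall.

Series thermal resistances, inner to outer:
  R_aluminium = L/(kA) = 0.0135/(199·4.62) = 1.468×10^-5 K/W
  R_diatomaceous earth = L/(kA) = 0.0786/(0.103·4.62) = 0.1652 K/W
  R_nickel alloy = L/(kA) = 0.00777/(13.3·4.62) = 1.265×10^-4 K/W
ΣR = 1.468×10^-5 + 0.1652 + 1.265×10^-4 = 0.1653 K/W
Q = ΔT/ΣR = (662 K − 291.9 K)/0.1653 = 2240 W

Q = 2.24 kW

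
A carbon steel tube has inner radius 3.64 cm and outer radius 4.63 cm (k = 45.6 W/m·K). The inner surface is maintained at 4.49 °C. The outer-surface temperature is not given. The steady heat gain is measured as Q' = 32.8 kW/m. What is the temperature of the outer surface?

T_out = 32.0 °C

Sum the resistances:
  R'_carbon steel = ln(0.0463/0.0364)/(2πk) = 0.2406/(2π·45.6) = 8.397×10^-4 m·K/W
ΣR = 8.397×10^-4 m·K/W
ΔT = Q'·ΣR = 32800 × 8.397×10^-4 = 27.54 K
Heat flows inward, so T_out = T_in + ΔT = 4.49 + 27.54 = 32.0 °C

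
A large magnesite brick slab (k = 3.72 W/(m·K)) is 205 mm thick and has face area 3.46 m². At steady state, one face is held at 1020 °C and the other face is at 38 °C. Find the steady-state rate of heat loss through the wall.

Q = kA·ΔT/L = 3.72 × 3.46 × |1020 °C − 38 °C| / 0.205 = 61700 W

Q = 61.7 kW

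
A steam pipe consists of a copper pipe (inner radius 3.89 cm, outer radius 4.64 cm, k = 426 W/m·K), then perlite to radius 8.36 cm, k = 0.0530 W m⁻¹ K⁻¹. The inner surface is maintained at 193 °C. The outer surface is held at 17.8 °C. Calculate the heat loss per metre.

Resistance network (inner→outer):
  R'_copper = ln(0.0464/0.0389)/(2πk) = 0.1763/(2π·426) = 6.587×10^-5 m·K/W
  R'_perlite = ln(0.0836/0.0464)/(2πk) = 0.5887/(2π·0.0530) = 1.768 m·K/W
ΣR = 6.587×10^-5 + 1.768 = 1.768 m·K/W
Q' = ΔT/ΣR = (193 °C − 17.8 °C)/1.768 = 99.1 W/m

Q' = 99.1 W/m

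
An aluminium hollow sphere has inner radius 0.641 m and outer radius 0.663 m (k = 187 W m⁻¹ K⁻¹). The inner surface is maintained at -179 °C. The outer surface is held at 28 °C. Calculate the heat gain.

Q = 4πk·ΔT/(1/r₁ − 1/r₂) = 4π × 187 × 207 / (1/0.641 − 1/0.663) = 9.40×10^6 W

Q = 9400 kW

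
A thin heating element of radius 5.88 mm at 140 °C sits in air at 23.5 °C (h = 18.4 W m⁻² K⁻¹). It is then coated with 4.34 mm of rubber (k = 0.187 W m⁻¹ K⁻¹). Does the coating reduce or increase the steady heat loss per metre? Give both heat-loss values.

Critical radius for a cylinder: r_cr = k/h = 0.0102 m = 1.02 cm.
Outer radius after coating: r₂ = 0.00588 + 0.00434 = 0.01022 m.
r₁ < r_cr < r₂: heat loss rises to a maximum at r_cr then falls. Whether the coating helps depends on whether Q(r₂) has dropped back below Q(r₁).
Bare: R = 1/(2πr₁h) = 1.471 m·K/W; Q = 116.5/1.471 = 79.2 W/m.
Coated: R = R_cond + R_conv = 1.317 m·K/W; Q = 116.5/1.317 = 88.5 W/m.

increases: 79.2 → 88.5 W/m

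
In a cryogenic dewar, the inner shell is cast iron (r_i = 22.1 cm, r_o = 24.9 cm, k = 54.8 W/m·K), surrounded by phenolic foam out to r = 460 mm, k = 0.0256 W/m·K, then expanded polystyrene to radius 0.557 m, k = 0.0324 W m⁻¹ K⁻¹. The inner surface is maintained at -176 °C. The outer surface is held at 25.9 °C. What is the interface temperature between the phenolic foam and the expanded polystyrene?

T = -2.3 °C

Treat each layer as a resistance in series:
  R_cast iron = (1/0.221 − 1/0.249)/(4πk) = 0.5088/(4π·54.8) = 7.389×10^-4 K/W
  R_phenolic foam = (1/0.249 − 1/0.460)/(4πk) = 1.842/(4π·0.0256) = 5.726 K/W
  R_expanded polystyrene = (1/0.460 − 1/0.557)/(4πk) = 0.3786/(4π·0.0324) = 0.9298 K/W
ΣR = 7.389×10^-4 + 5.726 + 0.9298 = 6.657 K/W
Q = ΔT/ΣR = (-176 °C − 25.9 °C)/6.657 = -30.33 W
From the inner boundary to the phenolic foam/expanded polystyrene interface, ΣR_partial = 5.727 K/W.
T_interface = T_in − Q·ΣR_partial = -176 °C − (-30.33)(5.727) = -2.3 °C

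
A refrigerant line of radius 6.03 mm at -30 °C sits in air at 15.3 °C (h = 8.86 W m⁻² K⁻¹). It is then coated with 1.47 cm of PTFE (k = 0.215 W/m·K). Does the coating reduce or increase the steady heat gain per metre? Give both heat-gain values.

Critical radius for a cylinder: r_cr = k/h = 0.0243 m = 2.43 cm.
Outer radius after coating: r₂ = 0.00603 + 0.0147 = 0.02073 m.
Since r₁ < r_cr and r₂ ≤ r_cr, the coating moves toward the maximum at r_cr — heat gain rises.
Bare: R = 1/(2πr₁h) = 2.979 m·K/W; Q = 45.3/2.979 = 15.2 W/m.
Coated: R = R_cond + R_conv = 1.781 m·K/W; Q = 45.3/1.781 = 25.4 W/m.

increases: 15.2 → 25.4 W/m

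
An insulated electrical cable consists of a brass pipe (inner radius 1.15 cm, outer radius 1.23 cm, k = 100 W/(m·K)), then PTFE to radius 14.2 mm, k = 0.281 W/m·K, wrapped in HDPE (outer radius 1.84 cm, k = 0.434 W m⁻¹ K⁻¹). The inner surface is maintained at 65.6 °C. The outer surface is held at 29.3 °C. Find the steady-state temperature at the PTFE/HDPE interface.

Series thermal resistances, inner to outer:
  R'_brass = ln(0.0123/0.0115)/(2πk) = 0.06725/(2π·100) = 1.070×10^-4 m·K/W
  R'_PTFE = ln(0.0142/0.0123)/(2πk) = 0.1436/(2π·0.281) = 0.08136 m·K/W
  R'_HDPE = ln(0.0184/0.0142)/(2πk) = 0.2591/(2π·0.434) = 0.09502 m·K/W
ΣR = 1.070×10^-4 + 0.08136 + 0.09502 = 0.1765 m·K/W
Q' = ΔT/ΣR = (65.6 °C − 29.3 °C)/0.1765 = 205.7 W/m
From the inner boundary to the PTFE/HDPE interface, ΣR_partial = 0.08147 m·K/W.
T_interface = T_in − Q'·ΣR_partial = 65.6 °C − (205.7)(0.08147) = 48.8 °C

T = 48.8 °C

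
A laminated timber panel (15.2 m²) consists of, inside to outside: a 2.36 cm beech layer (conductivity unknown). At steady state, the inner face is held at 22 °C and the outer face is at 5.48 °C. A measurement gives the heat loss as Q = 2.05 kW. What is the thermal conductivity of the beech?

k = 0.193 W/m·K

ΣR = ΔT/Q = |22 − 5.48|/2050 = 0.008059 K/W
L/(kA) = 0.008059 ⇒ k = 0.0236/(0.008059·15.2) = 0.193 W/m·K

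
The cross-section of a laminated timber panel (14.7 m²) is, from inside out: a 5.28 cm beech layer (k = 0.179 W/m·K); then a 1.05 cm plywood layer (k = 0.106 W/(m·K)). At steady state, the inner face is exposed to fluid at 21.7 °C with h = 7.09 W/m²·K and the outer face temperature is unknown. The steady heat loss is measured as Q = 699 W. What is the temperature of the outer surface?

Sum the resistances:
  R_conv,in = 1/(hA) = 1/(7.09·14.7) = 0.009595 K/W
  R_beech = L/(kA) = 0.0528/(0.179·14.7) = 0.02007 K/W
  R_plywood = L/(kA) = 0.0105/(0.106·14.7) = 0.006739 K/W
ΣR = 0.03640 K/W
ΔT = Q·ΣR = 699 × 0.03640 = 25.44 K
Heat flows outward, so T_out = T_in − ΔT = 21.7 − 25.44 = -3.74 °C

T_out = -3.74 °C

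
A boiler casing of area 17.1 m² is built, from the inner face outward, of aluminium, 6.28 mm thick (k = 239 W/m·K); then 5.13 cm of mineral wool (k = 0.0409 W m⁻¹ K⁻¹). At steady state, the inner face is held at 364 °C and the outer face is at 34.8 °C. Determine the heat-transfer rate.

Resistance network (inner→outer):
  R_aluminium = L/(kA) = 0.00628/(239·17.1) = 1.537×10^-6 K/W
  R_mineral wool = L/(kA) = 0.0513/(0.0409·17.1) = 0.07335 K/W
ΣR = 1.537×10^-6 + 0.07335 = 0.07335 K/W
Q = ΔT/ΣR = (364 °C − 34.8 °C)/0.07335 = 4490 W

Q = 4.49 kW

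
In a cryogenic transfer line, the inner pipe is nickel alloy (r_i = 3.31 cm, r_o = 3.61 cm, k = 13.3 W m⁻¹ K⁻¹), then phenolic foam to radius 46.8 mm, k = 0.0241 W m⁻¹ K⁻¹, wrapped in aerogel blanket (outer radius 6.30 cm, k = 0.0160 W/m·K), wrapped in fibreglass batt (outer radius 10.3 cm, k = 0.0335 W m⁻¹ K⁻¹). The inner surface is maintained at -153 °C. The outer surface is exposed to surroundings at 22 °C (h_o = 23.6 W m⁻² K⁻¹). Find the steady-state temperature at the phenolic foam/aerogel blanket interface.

Series thermal resistances, inner to outer:
  R'_nickel alloy = ln(0.0361/0.0331)/(2πk) = 0.08676/(2π·13.3) = 0.001038 m·K/W
  R'_phenolic foam = ln(0.0468/0.0361)/(2πk) = 0.2596/(2π·0.0241) = 1.714 m·K/W
  R'_aerogel blanket = ln(0.0630/0.0468)/(2πk) = 0.2973/(2π·0.0160) = 2.957 m·K/W
  R'_fibreglass batt = ln(0.103/0.0630)/(2πk) = 0.4916/(2π·0.0335) = 2.336 m·K/W
  R'_conv,out = 1/(2πr h) = 1/(2π·0.103·23.6) = 0.06547 m·K/W
ΣR = 0.001038 + 1.714 + 2.957 + 2.336 + 0.06547 = 7.074 m·K/W
Q' = ΔT/ΣR = (-153 °C − 22 °C)/7.074 = -24.74 W/m
From the inner boundary to the phenolic foam/aerogel blanket interface, ΣR_partial = 1.715 m·K/W.
T_interface = T_in − Q'·ΣR_partial = -153 °C − (-24.74)(1.715) = -111 °C

T = -111 °C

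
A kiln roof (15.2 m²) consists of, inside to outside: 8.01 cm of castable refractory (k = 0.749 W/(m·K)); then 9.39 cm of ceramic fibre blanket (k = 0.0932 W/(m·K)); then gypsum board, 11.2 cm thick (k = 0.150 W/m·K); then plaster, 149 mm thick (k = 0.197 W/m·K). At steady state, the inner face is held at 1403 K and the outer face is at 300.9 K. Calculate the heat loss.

Q = 6.40 kW

Treat each layer as a resistance in series:
  R_castable refractory = L/(kA) = 0.0801/(0.749·15.2) = 0.007036 K/W
  R_ceramic fibre blanket = L/(kA) = 0.0939/(0.0932·15.2) = 0.06628 K/W
  R_gypsum board = L/(kA) = 0.112/(0.150·15.2) = 0.04912 K/W
  R_plaster = L/(kA) = 0.149/(0.197·15.2) = 0.04976 K/W
ΣR = 0.007036 + 0.06628 + 0.04912 + 0.04976 = 0.1722 K/W
Q = ΔT/ΣR = (1403 K − 300.9 K)/0.1722 = 6400 W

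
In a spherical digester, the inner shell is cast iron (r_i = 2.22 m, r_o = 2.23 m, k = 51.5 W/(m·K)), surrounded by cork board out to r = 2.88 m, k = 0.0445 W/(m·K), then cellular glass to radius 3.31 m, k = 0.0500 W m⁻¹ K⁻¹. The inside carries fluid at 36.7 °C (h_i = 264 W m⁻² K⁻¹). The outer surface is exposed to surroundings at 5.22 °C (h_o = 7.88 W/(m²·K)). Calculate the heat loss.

Series thermal resistances, inner to outer:
  R_conv,in = 1/(4πr²h) = 1/(4π·2.22²·264) = 6.116×10^-5 K/W
  R_cast iron = (1/2.22 − 1/2.23)/(4πk) = 0.002020/(4π·51.5) = 3.121×10^-6 K/W
  R_cork board = (1/2.23 − 1/2.88)/(4πk) = 0.1012/(4π·0.0445) = 0.1810 K/W
  R_cellular glass = (1/2.88 − 1/3.31)/(4πk) = 0.04511/(4π·0.0500) = 0.07179 K/W
  R_conv,out = 1/(4πr²h) = 1/(4π·3.31²·7.88) = 9.217×10^-4 K/W
ΣR = 6.116×10^-5 + 3.121×10^-6 + 0.1810 + 0.07179 + 9.217×10^-4 = 0.2538 K/W
Q = ΔT/ΣR = (36.7 °C − 5.22 °C)/0.2538 = 124 W

Q = 124 W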